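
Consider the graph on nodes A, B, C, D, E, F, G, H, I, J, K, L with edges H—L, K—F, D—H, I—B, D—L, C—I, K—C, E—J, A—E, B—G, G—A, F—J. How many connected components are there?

Starting from D we can reach D, H, L. That is one component of size 3.
Starting from A we can reach A, B, C, E, F, G, I, J, K. That is one component of size 9.
Total: 2 components.

2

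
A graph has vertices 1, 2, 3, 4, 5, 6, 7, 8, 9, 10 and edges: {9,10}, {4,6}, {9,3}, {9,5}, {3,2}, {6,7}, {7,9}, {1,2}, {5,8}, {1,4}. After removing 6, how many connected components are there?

With 6 gone, the remaining components are: {1, 2, 3, 4, 5, 7, 8, 9, 10}.
That is 1 component.

1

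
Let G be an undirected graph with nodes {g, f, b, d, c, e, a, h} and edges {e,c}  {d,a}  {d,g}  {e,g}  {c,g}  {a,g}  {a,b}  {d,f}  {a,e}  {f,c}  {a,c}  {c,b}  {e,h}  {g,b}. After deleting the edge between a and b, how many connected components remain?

a and b are still connected via a-c-b, so the component count stays at 1.

1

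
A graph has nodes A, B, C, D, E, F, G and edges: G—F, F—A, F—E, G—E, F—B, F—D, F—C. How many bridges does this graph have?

4

The edges on the cycle G-F-E-G are not bridges since each lies on that cycle.
But removing F—D disconnects F from D; removing F—C disconnects F from C; removing F—A disconnects F from A; removing F—B disconnects F from B — these are bridges.
That makes 4 bridges.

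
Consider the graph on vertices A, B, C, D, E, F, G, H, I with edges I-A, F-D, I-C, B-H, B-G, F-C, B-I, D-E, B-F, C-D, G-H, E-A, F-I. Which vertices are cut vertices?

Removing B increases the component count from 1 to 2, so B is a cut vertex.
By contrast removing I leaves 1 component; it is not a cut vertex. No other vertex is a cut vertex either.

B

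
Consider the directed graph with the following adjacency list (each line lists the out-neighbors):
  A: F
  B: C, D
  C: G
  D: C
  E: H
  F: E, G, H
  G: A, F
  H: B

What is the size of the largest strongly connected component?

8

{A, B, C, D, E, F, G, H} are all mutually reachable — one SCC of size 8.
The largest has 8 vertices.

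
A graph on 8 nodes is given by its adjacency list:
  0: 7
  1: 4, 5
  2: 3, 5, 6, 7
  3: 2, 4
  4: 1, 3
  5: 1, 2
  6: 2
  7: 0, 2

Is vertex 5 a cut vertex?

No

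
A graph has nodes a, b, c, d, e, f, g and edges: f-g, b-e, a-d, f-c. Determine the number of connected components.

Starting from b we can reach b, e. That is one component of size 2.
Starting from a we can reach a, d. That is one component of size 2.
Starting from c we can reach c, f, g. That is one component of size 3.
Total: 3 components.

3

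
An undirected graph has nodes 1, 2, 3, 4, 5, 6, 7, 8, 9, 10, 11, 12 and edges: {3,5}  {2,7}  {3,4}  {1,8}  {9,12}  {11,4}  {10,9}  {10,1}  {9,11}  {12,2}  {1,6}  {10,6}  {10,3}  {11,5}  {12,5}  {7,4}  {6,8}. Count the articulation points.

Removing 10 increases the component count from 1 to 2, so 10 is a cut vertex.
By contrast removing 5 leaves 1 component; it is not a cut vertex. No other vertex is a cut vertex either.

1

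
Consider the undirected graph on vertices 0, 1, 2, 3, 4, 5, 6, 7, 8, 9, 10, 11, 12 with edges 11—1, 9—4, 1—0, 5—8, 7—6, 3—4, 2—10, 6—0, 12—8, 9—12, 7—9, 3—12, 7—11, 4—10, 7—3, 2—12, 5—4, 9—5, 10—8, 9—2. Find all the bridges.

The edges on the cycle 7-11-1-0-6-7 are not bridges since each lies on that cycle.
Every edge lies on some cycle, so there are no bridges.

none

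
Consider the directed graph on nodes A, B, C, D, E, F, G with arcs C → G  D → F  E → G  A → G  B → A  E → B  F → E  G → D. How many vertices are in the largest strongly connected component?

6

{A, B, D, E, F, G} are all mutually reachable — one SCC of size 6.
{C} is an SCC by itself.
The largest has 6 vertices.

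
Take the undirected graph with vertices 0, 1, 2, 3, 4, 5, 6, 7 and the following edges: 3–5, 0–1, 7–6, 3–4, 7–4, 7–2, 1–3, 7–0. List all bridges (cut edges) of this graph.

2-7, 3-5, 6-7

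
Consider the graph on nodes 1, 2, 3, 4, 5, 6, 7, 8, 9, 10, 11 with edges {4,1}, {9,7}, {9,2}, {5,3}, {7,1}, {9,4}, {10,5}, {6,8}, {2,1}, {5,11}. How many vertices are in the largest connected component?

5

Starting from 6 we can reach 6, 8. That is one component of size 2.
Starting from 3 we can reach 3, 5, 10, 11. That is one component of size 4.
Starting from 1 we can reach 1, 2, 4, 7, 9. That is one component of size 5.
The largest has 5 vertices.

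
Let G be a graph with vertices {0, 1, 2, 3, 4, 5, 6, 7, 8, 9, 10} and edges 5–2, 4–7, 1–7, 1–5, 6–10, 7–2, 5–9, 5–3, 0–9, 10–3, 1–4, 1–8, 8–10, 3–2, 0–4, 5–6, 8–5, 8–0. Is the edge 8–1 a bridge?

No

After removing 8–1, the path 8-5-1 still connects them, so the edge is not a bridge.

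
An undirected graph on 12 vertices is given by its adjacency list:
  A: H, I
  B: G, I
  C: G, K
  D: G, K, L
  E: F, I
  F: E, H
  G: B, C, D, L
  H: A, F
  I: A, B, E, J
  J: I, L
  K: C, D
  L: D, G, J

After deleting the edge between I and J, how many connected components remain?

I and J are still connected via I-B-G-L-J, so the component count stays at 1.

1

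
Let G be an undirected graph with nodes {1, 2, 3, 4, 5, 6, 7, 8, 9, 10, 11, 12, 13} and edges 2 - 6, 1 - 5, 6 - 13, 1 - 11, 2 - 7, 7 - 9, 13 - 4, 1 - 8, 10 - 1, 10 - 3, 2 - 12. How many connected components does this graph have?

2

Starting from 1 we can reach 1, 3, 5, 8, 10, 11. That is one component of size 6.
Starting from 2 we can reach 2, 4, 6, 7, 9, 12, 13. That is one component of size 7.
Total: 2 components.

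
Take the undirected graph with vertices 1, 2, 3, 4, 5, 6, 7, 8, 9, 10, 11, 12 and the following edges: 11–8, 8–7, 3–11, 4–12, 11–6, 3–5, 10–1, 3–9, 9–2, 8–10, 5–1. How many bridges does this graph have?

The edges on the cycle 3-11-8-10-1-5-3 are not bridges since each lies on that cycle.
But removing 11–6 disconnects 11 from 6; removing 8–7 disconnects 8 from 7; removing 3–9 disconnects 3 from 9; removing 2–9 disconnects 2 from 9 — these are bridges.
In total 5 edges are bridges.

5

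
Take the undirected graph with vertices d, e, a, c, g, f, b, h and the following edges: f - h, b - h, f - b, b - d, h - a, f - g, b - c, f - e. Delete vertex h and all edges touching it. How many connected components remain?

With h gone, the remaining components are: {a}; {b, c, d, e, f, g}.
That is 2 components.

2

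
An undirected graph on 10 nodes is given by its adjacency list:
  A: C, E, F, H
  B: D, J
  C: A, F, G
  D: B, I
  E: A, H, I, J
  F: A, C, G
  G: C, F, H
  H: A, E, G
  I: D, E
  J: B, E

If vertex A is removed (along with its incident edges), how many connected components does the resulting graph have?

1

With A gone, the remaining components are: {B, C, D, E, F, G, H, I, J}.
That is 1 component.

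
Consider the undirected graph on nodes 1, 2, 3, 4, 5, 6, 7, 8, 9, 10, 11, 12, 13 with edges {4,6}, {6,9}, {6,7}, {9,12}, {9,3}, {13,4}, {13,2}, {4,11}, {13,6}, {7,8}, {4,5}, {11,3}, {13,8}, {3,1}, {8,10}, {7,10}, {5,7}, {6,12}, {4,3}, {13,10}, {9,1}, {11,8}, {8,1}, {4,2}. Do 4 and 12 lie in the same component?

Yes

From 4 we can reach 1, 2, 3, 4, 5, 6, 7, 8, 9, 10, 11, 12, 13, which includes 12.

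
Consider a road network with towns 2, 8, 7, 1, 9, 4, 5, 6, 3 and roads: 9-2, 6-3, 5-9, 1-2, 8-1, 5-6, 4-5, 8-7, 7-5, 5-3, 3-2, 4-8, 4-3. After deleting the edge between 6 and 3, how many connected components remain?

1

6 and 3 are still connected via 6-5-3, so the component count stays at 1.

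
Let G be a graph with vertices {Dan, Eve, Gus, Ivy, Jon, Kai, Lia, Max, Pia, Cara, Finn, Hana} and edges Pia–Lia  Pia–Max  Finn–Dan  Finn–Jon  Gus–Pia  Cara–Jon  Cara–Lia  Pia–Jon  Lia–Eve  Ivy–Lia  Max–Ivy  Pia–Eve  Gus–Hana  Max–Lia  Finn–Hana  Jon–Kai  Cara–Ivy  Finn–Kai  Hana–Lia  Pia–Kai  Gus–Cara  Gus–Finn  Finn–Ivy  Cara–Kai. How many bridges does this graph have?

The edges on the cycle Gus-Finn-Jon-Kai-Cara-Gus are not bridges since each lies on that cycle.
But removing Dan–Finn disconnects Dan from Finn — this is a bridge.

1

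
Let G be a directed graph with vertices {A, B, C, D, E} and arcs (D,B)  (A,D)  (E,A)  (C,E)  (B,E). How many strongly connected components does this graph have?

{A, B, D, E} are all mutually reachable — one SCC of size 4.
{C} is an SCC by itself.
That gives 2 strongly connected components.

2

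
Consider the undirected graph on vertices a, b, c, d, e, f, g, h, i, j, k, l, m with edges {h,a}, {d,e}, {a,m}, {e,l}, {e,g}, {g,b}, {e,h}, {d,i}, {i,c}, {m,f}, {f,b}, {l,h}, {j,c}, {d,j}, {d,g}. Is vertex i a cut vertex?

Deleting i leaves 2 components (was 2), so i is not a cut vertex.

No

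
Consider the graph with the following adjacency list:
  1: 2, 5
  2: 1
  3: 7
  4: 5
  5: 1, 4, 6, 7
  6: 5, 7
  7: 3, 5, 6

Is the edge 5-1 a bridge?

Yes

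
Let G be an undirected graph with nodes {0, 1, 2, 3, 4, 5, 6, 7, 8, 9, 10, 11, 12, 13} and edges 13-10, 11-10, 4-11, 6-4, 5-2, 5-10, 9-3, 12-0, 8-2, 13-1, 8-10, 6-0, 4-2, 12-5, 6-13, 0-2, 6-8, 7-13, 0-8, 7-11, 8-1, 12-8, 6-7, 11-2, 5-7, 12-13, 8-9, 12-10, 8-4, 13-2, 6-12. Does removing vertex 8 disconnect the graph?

Yes

Deleting 8 raises the number of components from 1 to 2, so 8 is a cut vertex.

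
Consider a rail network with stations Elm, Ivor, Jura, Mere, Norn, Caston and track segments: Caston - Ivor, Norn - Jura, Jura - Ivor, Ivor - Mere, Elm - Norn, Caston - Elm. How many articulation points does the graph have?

Removing Ivor increases the component count from 1 to 2, so Ivor is a cut vertex.
By contrast removing Jura leaves 1 component; it is not a cut vertex. No other vertex is a cut vertex either.

1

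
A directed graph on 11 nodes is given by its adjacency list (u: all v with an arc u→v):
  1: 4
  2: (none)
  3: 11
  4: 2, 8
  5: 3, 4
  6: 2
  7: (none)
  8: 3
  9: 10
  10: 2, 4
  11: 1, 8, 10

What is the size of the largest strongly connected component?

6

{1, 3, 4, 8, 10, 11} are all mutually reachable — one SCC of size 6.
{9} is an SCC by itself.
{2} is an SCC by itself.
{7} is an SCC by itself.
{5} is an SCC by itself.
(and 1 more singleton SCC)
The largest has 6 vertices.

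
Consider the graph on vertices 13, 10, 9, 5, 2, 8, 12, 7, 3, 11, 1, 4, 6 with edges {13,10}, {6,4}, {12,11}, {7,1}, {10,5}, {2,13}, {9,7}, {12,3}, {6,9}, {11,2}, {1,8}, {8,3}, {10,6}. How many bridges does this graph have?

The edges on the cycle 12-11-2-13-10-6-9-7-1-8-3-12 are not bridges since each lies on that cycle.
But removing 4-6 disconnects 4 from 6; removing 10-5 disconnects 10 from 5 — these are bridges.
That makes 2 bridges.

2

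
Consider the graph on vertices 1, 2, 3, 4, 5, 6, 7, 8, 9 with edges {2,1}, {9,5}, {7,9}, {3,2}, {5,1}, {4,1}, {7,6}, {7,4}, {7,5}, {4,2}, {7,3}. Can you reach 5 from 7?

Yes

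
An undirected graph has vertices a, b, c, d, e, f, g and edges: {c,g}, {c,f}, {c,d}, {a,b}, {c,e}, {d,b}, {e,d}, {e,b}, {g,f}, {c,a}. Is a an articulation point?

No

Deleting a leaves 1 component (was 1) (its neighbors b, c remain connected to each other), so a is not a cut vertex.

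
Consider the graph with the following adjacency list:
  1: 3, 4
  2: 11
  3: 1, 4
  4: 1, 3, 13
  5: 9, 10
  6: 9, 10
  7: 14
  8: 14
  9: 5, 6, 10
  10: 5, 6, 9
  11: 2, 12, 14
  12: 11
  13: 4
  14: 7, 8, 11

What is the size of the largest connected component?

Starting from 1 we can reach 1, 3, 4, 13. That is one component of size 4.
Starting from 5 we can reach 5, 6, 9, 10. That is one component of size 4.
Starting from 2 we can reach 2, 7, 8, 11, 12, 14. That is one component of size 6.
The largest has 6 vertices.

6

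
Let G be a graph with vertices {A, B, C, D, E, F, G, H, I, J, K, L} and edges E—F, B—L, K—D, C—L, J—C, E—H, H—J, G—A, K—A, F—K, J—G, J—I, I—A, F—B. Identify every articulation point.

K

Removing K increases the component count from 1 to 2, so K is a cut vertex.
By contrast removing J leaves 1 component; it is not a cut vertex. No other vertex is a cut vertex either.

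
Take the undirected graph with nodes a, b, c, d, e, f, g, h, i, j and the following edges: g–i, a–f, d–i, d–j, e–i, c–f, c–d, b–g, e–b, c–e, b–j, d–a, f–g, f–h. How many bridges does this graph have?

The edges on the cycle c-d-a-f-c are not bridges since each lies on that cycle.
But removing f–h disconnects f from h — this is a bridge.

1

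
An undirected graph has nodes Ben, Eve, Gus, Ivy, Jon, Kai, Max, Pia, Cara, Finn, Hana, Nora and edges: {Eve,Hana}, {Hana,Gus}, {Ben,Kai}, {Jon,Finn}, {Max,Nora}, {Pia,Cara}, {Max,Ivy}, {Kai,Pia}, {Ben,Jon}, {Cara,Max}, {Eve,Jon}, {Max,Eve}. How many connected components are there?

Starting from Ben we can reach Ben, Eve, Gus, Ivy, Jon, Kai, Max, Pia, Cara, Finn, Hana, Nora. That is one component of size 12.
Total: 1 component.

1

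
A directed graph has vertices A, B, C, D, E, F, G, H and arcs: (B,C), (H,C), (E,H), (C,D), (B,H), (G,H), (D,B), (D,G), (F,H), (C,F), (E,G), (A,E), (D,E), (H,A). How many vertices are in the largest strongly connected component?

{A, B, C, D, E, F, G, H} are all mutually reachable — one SCC of size 8.
The largest has 8 vertices.

8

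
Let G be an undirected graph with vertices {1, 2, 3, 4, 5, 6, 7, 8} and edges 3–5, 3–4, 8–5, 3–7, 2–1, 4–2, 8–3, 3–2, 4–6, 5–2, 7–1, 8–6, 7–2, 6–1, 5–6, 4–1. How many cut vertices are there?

Removing 8, for instance, still leaves 1 component. No single vertex removal increases the component count — the graph has no articulation points.

0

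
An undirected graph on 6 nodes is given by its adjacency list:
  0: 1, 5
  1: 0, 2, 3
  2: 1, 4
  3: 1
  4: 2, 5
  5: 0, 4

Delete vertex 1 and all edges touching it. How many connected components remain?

With 1 gone, the remaining components are: {3}; {0, 2, 4, 5}.
That is 2 components.

2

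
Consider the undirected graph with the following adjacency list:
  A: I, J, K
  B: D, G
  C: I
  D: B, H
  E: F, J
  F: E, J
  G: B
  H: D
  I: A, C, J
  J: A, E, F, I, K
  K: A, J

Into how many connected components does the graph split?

Starting from B we can reach B, D, G, H. That is one component of size 4.
Starting from A we can reach A, C, E, F, I, J, K. That is one component of size 7.
Total: 2 components.

2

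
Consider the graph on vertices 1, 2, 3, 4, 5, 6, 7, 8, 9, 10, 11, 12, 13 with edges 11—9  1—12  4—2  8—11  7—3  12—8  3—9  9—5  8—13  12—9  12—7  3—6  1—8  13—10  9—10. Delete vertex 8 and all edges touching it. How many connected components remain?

2

With 8 gone, the remaining components are: {2, 4}; {1, 3, 5, 6, 7, 9, 10, 11, 12, 13}.
That is 2 components.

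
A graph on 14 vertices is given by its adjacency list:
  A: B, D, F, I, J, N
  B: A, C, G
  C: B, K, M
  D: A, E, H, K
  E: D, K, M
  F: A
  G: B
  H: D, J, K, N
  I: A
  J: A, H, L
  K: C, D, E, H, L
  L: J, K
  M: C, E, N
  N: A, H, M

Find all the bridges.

A-F, A-I, B-G

The edges on the cycle A-J-L-K-E-D-A are not bridges since each lies on that cycle.
But removing I-A disconnects I from A; removing F-A disconnects F from A; removing G-B disconnects G from B — these are bridges.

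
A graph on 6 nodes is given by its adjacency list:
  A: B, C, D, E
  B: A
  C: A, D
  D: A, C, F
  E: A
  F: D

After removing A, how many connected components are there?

3

With A gone, the remaining components are: {B}; {E}; {C, D, F}.
That is 3 components.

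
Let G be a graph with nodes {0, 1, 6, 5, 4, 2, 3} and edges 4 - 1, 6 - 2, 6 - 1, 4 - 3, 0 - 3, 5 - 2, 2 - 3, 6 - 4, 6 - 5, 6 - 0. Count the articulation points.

0

Removing 6, for instance, still leaves 1 component. No single vertex removal increases the component count — the graph has no articulation points.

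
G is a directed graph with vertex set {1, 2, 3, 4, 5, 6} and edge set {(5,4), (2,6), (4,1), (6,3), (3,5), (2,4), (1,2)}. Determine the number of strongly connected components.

1

{1, 2, 3, 4, 5, 6} are all mutually reachable — one SCC of size 6.
That gives 1 strongly connected component.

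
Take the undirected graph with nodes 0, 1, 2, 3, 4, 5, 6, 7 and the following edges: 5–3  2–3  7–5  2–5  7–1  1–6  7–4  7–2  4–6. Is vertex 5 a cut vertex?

No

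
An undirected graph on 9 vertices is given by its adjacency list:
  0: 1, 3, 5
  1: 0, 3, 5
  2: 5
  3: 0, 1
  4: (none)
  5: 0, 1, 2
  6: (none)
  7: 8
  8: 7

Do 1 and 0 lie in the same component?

Yes

From 1 we can reach 0, 1, 2, 3, 5, which includes 0.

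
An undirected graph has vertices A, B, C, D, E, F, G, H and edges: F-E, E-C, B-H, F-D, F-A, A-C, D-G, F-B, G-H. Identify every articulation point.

F

Removing F increases the component count from 1 to 2, so F is a cut vertex.
By contrast removing H leaves 1 component; it is not a cut vertex. No other vertex is a cut vertex either.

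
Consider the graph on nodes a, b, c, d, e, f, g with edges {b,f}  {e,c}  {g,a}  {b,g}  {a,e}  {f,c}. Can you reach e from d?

No

The component containing d is {d}, and e is not in it.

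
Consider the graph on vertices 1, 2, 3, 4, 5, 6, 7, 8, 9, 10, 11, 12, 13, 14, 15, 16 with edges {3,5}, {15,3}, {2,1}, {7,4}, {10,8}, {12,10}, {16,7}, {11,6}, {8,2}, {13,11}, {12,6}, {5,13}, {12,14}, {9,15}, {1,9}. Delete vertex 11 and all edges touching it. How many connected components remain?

2

With 11 gone, the remaining components are: {4, 7, 16}; {1, 2, 3, 5, 6, 8, 9, 10, 12, 13, 14, 15}.
That is 2 components.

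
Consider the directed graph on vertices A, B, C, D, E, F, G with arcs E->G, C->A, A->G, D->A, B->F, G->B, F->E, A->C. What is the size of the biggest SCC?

4

{B, E, F, G} are all mutually reachable — one SCC of size 4.
{A, C} are all mutually reachable — one SCC of size 2.
{D} is an SCC by itself.
The largest has 4 vertices.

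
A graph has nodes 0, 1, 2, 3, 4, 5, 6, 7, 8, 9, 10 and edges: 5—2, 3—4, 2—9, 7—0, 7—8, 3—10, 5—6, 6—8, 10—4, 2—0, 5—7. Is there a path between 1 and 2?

The component containing 1 is {1}, and 2 is not in it.

No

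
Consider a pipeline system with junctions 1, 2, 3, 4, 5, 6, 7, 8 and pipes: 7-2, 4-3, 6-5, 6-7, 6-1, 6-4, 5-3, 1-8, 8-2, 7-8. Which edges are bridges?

The edges on the cycle 6-1-8-2-7-6 are not bridges since each lies on that cycle.
Every edge lies on some cycle, so there are no bridges.

none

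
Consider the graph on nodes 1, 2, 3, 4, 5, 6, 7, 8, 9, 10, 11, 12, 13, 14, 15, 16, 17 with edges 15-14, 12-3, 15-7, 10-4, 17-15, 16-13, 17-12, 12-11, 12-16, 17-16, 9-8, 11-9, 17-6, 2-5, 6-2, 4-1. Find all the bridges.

1-4, 10-4, 11-12, 11-9, 12-3, 13-16, 14-15, 15-17, 15-7, 17-6, 2-5, 2-6, 8-9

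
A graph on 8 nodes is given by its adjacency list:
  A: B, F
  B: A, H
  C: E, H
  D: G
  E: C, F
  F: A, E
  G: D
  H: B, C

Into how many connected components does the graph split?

Starting from D we can reach D, G. That is one component of size 2.
Starting from A we can reach A, B, C, E, F, H. That is one component of size 6.
Total: 2 components.

2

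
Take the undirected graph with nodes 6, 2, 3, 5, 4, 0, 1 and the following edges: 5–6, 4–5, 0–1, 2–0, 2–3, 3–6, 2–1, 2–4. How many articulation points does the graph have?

1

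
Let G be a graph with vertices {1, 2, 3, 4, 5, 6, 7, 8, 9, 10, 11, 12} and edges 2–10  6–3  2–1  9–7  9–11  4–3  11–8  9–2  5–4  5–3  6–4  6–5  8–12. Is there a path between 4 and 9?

No

The component containing 4 is {3, 4, 5, 6}, and 9 is not in it.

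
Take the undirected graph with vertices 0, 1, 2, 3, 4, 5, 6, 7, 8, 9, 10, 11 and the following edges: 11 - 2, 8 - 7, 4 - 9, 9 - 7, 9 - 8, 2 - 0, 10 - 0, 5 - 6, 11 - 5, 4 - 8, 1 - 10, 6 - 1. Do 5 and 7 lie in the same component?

No

The component containing 5 is {0, 1, 2, 5, 6, 10, 11}, and 7 is not in it.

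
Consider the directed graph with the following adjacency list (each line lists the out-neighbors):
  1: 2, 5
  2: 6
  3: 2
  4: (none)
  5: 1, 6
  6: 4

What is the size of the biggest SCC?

2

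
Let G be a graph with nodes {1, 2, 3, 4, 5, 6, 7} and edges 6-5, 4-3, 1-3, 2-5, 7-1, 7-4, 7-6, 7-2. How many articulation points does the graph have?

Removing 7 increases the component count from 1 to 2, so 7 is a cut vertex.
By contrast removing 3 leaves 1 component; it is not a cut vertex. No other vertex is a cut vertex either.

1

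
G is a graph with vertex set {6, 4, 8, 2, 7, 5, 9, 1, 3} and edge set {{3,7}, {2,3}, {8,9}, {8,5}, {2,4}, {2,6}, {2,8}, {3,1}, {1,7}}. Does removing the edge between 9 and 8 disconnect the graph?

Removing 9—8 leaves no path between 9 and 8: the component count goes from 1 to 2. So it is a bridge.

Yes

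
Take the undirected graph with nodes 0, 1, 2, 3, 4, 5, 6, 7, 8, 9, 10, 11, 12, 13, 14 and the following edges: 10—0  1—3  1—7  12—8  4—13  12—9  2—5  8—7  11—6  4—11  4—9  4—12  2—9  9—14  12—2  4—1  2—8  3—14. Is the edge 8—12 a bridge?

No

After removing 8—12, the path 8-2-12 still connects them, so the edge is not a bridge.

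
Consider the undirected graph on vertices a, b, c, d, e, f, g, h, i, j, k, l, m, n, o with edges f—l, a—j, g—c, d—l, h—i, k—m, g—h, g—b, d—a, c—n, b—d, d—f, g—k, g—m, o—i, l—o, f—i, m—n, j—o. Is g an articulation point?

Yes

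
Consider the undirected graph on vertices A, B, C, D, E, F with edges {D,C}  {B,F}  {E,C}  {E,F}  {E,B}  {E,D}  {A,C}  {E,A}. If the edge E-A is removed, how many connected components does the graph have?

E and A are still connected via E-C-A, so the component count stays at 1.

1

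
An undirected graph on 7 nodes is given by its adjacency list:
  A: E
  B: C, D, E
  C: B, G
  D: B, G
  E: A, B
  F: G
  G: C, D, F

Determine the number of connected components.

Starting from A we can reach A, B, C, D, E, F, G. That is one component of size 7.
Total: 1 component.

1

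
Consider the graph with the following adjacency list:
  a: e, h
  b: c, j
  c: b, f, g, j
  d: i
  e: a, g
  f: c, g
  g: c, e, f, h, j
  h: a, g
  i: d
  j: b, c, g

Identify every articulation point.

g

Removing g increases the component count from 2 to 3, so g is a cut vertex.
By contrast removing e leaves 2 components; it is not a cut vertex. No other vertex is a cut vertex either.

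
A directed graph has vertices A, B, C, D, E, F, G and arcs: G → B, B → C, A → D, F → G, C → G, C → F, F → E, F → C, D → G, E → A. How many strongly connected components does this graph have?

{A, B, C, D, E, F, G} are all mutually reachable — one SCC of size 7.
That gives 1 strongly connected component.

1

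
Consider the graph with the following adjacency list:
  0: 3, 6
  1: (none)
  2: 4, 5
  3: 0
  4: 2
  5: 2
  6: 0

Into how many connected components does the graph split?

3

1 is isolated — a component by itself.
Starting from 2 we can reach 2, 4, 5. That is one component of size 3.
Starting from 0 we can reach 0, 3, 6. That is one component of size 3.
Total: 3 components.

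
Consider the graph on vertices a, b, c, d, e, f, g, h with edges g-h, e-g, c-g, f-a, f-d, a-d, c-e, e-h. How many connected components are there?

3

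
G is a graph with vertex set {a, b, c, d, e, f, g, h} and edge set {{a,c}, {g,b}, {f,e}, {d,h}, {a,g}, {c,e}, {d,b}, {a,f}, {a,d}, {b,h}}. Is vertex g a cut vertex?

Deleting g leaves 1 component (was 1) (its neighbors a, b remain connected to each other), so g is not a cut vertex.

No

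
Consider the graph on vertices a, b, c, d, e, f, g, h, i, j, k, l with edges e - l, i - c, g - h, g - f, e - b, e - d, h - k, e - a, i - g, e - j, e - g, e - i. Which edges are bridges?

The edges on the cycle e-i-g-e are not bridges since each lies on that cycle.
But removing i - c disconnects i from c; removing g - f disconnects g from f; removing e - d disconnects e from d; removing g - h disconnects g from h — these are bridges.
In total 9 edges are bridges.

a-e, b-e, c-i, d-e, e-j, e-l, f-g, g-h, h-k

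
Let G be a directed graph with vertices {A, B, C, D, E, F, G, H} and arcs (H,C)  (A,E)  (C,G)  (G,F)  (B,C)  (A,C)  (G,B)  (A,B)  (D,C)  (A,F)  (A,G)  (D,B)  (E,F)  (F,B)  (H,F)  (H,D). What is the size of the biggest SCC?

{B, C, F, G} are all mutually reachable — one SCC of size 4.
{A} is an SCC by itself.
{D} is an SCC by itself.
{H} is an SCC by itself.
{E} is an SCC by itself.
The largest has 4 vertices.

4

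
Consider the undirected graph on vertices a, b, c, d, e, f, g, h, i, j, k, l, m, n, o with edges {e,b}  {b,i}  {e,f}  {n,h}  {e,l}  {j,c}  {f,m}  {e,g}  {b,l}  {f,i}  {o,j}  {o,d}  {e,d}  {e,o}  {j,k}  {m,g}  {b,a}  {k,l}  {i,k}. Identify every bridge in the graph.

a-b, c-j, h-n

The edges on the cycle e-o-j-k-l-e are not bridges since each lies on that cycle.
But removing n—h disconnects n from h; removing j—c disconnects j from c; removing a—b disconnects a from b — these are bridges.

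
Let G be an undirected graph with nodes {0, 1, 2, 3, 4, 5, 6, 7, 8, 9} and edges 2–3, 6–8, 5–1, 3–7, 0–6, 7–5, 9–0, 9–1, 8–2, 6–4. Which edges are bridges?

4-6

The edges on the cycle 9-0-6-8-2-3-7-5-1-9 are not bridges since each lies on that cycle.
But removing 4–6 disconnects 4 from 6 — this is a bridge.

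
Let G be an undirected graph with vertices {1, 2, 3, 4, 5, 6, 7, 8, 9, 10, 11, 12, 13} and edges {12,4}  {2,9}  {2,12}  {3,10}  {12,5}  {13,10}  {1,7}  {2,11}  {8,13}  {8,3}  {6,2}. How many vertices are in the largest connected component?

7

Starting from 1 we can reach 1, 7. That is one component of size 2.
Starting from 3 we can reach 3, 8, 10, 13. That is one component of size 4.
Starting from 2 we can reach 2, 4, 5, 6, 9, 11, 12. That is one component of size 7.
The largest has 7 vertices.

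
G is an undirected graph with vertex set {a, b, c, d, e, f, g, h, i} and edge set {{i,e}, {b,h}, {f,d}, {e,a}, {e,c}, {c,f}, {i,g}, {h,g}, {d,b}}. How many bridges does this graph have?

1

The edges on the cycle i-e-c-f-d-b-h-g-i are not bridges since each lies on that cycle.
But removing a - e disconnects a from e — this is a bridge.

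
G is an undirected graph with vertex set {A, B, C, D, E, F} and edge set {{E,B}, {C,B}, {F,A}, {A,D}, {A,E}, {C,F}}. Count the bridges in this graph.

1

The edges on the cycle C-F-A-E-B-C are not bridges since each lies on that cycle.
But removing A—D disconnects A from D — this is a bridge.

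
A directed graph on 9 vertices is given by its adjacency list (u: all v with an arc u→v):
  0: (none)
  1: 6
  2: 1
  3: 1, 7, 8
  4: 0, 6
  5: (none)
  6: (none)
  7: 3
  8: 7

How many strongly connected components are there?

7

{3, 7, 8} are all mutually reachable — one SCC of size 3.
{0} is an SCC by itself.
{2} is an SCC by itself.
{6} is an SCC by itself.
{4} is an SCC by itself.
(and 2 more singleton SCCs)
That gives 7 strongly connected components.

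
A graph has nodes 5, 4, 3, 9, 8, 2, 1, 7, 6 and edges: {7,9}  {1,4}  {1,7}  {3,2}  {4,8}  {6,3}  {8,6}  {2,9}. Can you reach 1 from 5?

No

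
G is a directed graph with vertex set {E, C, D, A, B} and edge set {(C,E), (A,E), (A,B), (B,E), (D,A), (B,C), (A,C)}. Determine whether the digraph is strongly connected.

No

There is no directed path from A to D, so the graph is not strongly connected.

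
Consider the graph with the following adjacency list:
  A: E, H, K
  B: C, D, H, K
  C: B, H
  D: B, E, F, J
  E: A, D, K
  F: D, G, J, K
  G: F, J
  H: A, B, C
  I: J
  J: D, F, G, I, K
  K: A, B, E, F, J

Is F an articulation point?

Deleting F leaves 1 component (was 1) (its neighbors D, G, J, K remain connected to each other), so F is not a cut vertex.

No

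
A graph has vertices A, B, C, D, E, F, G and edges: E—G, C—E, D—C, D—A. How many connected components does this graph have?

F is isolated — a component by itself.
B is isolated — a component by itself.
Starting from A we can reach A, C, D, E, G. That is one component of size 5.
Total: 3 components.

3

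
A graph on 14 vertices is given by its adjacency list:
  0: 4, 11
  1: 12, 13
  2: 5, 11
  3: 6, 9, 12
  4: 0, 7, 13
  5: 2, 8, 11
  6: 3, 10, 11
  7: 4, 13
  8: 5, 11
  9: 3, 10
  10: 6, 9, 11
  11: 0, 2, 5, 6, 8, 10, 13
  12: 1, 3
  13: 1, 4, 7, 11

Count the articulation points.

1

Removing 11 increases the component count from 1 to 2, so 11 is a cut vertex.
By contrast removing 1 leaves 1 component; it is not a cut vertex. No other vertex is a cut vertex either.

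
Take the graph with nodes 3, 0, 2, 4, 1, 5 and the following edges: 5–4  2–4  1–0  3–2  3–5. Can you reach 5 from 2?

Yes

From 2 we can reach 2, 3, 4, 5, which includes 5.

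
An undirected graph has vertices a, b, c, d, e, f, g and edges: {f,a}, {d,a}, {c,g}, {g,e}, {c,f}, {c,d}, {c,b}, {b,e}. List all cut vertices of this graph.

Removing c increases the component count from 1 to 2, so c is a cut vertex.
By contrast removing b leaves 1 component; it is not a cut vertex. No other vertex is a cut vertex either.

c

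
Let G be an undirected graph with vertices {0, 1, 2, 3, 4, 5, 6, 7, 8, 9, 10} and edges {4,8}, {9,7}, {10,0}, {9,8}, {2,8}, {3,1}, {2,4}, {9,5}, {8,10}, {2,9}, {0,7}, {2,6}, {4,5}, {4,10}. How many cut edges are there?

The edges on the cycle 2-4-8-2 are not bridges since each lies on that cycle.
But removing 3-1 disconnects 3 from 1; removing 6-2 disconnects 6 from 2 — these are bridges.
That makes 2 bridges.

2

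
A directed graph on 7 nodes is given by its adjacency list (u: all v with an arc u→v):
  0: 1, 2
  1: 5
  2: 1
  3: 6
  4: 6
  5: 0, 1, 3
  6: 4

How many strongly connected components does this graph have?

{0, 1, 2, 5} are all mutually reachable — one SCC of size 4.
{4, 6} are all mutually reachable — one SCC of size 2.
{3} is an SCC by itself.
That gives 3 strongly connected components.

3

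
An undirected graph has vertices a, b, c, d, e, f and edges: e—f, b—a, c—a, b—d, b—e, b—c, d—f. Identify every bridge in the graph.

none

The edges on the cycle b-c-a-b are not bridges since each lies on that cycle.
Every edge lies on some cycle, so there are no bridges.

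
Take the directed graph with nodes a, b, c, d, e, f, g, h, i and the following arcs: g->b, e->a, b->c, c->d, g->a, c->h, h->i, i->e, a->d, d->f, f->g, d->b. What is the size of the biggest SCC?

{a, b, c, d, e, f, g, h, i} are all mutually reachable — one SCC of size 9.
The largest has 9 vertices.

9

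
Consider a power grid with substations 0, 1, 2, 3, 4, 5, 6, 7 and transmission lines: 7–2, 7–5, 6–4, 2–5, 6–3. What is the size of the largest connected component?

0 is isolated — a component by itself.
1 is isolated — a component by itself.
Starting from 3 we can reach 3, 4, 6. That is one component of size 3.
Starting from 2 we can reach 2, 5, 7. That is one component of size 3.
The largest has 3 vertices.

3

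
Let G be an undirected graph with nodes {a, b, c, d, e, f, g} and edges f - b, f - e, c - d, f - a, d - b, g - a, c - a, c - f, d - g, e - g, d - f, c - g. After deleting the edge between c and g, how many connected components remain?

1

c and g are still connected via c-d-g, so the component count stays at 1.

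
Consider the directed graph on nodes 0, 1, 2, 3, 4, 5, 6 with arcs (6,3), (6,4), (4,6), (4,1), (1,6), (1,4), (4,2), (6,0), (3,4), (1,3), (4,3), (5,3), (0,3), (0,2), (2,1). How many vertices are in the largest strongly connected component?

6

{0, 1, 2, 3, 4, 6} are all mutually reachable — one SCC of size 6.
{5} is an SCC by itself.
The largest has 6 vertices.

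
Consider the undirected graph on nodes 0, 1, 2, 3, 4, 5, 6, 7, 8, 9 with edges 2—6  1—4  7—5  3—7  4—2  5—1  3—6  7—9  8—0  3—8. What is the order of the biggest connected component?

10

Starting from 0 we can reach 0, 1, 2, 3, 4, 5, 6, 7, 8, 9. That is one component of size 10.
The largest has 10 vertices.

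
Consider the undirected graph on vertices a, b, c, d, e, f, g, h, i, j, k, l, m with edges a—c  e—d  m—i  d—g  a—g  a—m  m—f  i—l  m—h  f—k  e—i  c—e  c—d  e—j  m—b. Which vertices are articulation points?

e, f, i, m

Removing e increases the component count from 1 to 2, so e is a cut vertex.
Removing f increases the component count from 1 to 2, so f is a cut vertex.
Removing i increases the component count from 1 to 2, so i is a cut vertex.
Likewise m is a cut vertex.
By contrast removing l leaves 1 component; it is not a cut vertex. No other vertex is a cut vertex either.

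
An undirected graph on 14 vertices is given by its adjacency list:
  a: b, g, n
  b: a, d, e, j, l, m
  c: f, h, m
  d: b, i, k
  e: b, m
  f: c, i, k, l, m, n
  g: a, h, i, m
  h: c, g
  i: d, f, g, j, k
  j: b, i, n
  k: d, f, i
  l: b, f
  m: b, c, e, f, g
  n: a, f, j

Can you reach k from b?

Yes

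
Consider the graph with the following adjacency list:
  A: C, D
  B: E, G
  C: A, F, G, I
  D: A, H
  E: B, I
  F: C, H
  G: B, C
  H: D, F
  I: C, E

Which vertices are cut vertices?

Removing C increases the component count from 1 to 2, so C is a cut vertex.
By contrast removing A leaves 1 component; it is not a cut vertex. No other vertex is a cut vertex either.

C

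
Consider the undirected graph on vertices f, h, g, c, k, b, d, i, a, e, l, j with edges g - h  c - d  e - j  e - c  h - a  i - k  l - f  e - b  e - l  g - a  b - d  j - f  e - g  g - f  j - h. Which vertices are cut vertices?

Removing e increases the component count from 2 to 3, so e is a cut vertex.
By contrast removing c leaves 2 components; it is not a cut vertex. No other vertex is a cut vertex either.

e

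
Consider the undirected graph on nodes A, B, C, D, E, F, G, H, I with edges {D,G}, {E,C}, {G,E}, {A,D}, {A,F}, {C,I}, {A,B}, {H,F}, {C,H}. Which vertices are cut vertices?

A, C

Removing A increases the component count from 1 to 2, so A is a cut vertex.
Removing C increases the component count from 1 to 2, so C is a cut vertex.
By contrast removing D leaves 1 component; it is not a cut vertex. No other vertex is a cut vertex either.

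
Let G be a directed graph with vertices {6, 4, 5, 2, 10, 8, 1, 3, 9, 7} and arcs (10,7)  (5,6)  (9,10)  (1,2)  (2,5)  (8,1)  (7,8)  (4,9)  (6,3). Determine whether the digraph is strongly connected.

There is no directed path from 8 to 10, so the graph is not strongly connected.

No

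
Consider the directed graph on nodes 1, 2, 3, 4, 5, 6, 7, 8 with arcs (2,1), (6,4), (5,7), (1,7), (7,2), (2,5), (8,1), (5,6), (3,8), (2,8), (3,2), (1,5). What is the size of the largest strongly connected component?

5

{1, 2, 5, 7, 8} are all mutually reachable — one SCC of size 5.
{3} is an SCC by itself.
{6} is an SCC by itself.
{4} is an SCC by itself.
The largest has 5 vertices.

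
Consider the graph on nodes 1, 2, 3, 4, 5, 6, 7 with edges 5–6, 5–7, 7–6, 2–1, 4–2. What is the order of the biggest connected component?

3 is isolated — a component by itself.
Starting from 1 we can reach 1, 2, 4. That is one component of size 3.
Starting from 5 we can reach 5, 6, 7. That is one component of size 3.
The largest has 3 vertices.

3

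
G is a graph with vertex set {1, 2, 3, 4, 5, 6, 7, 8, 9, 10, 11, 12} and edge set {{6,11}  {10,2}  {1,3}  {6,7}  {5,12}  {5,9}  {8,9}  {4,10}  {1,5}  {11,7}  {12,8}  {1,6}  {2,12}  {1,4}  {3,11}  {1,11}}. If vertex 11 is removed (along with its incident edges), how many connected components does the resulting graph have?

1

With 11 gone, the remaining components are: {1, 2, 3, 4, 5, 6, 7, 8, 9, 10, 12}.
That is 1 component.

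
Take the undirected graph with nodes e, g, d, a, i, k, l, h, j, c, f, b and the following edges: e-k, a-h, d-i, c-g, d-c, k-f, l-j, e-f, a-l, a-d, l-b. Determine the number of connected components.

Starting from e we can reach e, f, k. That is one component of size 3.
Starting from a we can reach a, b, c, d, g, h, i, j, l. That is one component of size 9.
Total: 2 components.

2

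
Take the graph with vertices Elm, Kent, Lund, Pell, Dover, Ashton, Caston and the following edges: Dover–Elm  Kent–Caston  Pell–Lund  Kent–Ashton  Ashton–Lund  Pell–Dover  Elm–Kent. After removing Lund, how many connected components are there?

1

With Lund gone, the remaining components are: {Elm, Kent, Pell, Dover, Ashton, Caston}.
That is 1 component.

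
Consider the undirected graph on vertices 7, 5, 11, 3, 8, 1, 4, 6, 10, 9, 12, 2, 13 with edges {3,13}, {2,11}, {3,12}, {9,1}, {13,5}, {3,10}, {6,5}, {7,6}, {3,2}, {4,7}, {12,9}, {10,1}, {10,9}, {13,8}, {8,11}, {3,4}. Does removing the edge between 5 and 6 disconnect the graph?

No

After removing 5 - 6, the path 5-13-3-4-7-6 still connects them, so the edge is not a bridge.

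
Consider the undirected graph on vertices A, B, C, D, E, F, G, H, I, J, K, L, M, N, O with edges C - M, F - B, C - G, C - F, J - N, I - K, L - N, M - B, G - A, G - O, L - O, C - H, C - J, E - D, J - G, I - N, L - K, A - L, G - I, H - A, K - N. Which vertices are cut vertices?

Removing C increases the component count from 2 to 3, so C is a cut vertex.
By contrast removing N leaves 2 components; it is not a cut vertex. No other vertex is a cut vertex either.

C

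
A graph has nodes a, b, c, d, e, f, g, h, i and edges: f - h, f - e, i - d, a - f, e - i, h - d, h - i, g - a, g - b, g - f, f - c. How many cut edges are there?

2

The edges on the cycle f-h-i-e-f are not bridges since each lies on that cycle.
But removing g - b disconnects g from b; removing f - c disconnects f from c — these are bridges.
That makes 2 bridges.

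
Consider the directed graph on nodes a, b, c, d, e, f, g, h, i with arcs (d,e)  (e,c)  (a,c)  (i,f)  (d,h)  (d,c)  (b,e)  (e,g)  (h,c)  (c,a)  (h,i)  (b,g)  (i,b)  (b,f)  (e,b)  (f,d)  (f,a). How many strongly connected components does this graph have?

{b, d, e, f, h, i} are all mutually reachable — one SCC of size 6.
{a, c} are all mutually reachable — one SCC of size 2.
{g} is an SCC by itself.
That gives 3 strongly connected components.

3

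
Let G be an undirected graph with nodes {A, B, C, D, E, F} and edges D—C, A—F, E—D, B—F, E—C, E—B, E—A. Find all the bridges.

The edges on the cycle E-D-C-E are not bridges since each lies on that cycle.
Every edge lies on some cycle, so there are no bridges.

none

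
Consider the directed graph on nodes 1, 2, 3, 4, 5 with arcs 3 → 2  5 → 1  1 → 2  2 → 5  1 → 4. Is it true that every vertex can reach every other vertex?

No

There is no directed path from 5 to 3, so the graph is not strongly connected.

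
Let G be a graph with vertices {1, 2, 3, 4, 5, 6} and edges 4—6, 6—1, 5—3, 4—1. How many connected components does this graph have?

2 is isolated — a component by itself.
Starting from 3 we can reach 3, 5. That is one component of size 2.
Starting from 1 we can reach 1, 4, 6. That is one component of size 3.
Total: 3 components.

3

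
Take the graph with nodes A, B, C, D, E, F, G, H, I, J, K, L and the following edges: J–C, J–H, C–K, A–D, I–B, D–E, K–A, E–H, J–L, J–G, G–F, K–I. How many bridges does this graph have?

5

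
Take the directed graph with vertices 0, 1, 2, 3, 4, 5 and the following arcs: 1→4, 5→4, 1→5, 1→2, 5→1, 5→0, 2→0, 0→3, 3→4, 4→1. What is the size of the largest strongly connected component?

{0, 1, 2, 3, 4, 5} are all mutually reachable — one SCC of size 6.
The largest has 6 vertices.

6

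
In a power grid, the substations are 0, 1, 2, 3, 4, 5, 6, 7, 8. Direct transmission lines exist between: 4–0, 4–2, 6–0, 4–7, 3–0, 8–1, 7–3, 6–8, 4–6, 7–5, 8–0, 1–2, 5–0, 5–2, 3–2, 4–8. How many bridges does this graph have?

The edges on the cycle 4-7-3-0-4 are not bridges since each lies on that cycle.
Every edge lies on some cycle, so there are no bridges.

0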